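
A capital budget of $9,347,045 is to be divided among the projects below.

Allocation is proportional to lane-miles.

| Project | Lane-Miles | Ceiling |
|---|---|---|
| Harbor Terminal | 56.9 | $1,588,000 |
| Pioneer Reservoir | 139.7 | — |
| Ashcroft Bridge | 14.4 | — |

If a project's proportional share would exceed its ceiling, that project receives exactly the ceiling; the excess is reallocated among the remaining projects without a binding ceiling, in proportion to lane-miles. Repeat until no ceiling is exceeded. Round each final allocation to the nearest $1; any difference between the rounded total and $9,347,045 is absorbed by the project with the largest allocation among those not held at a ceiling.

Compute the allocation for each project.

Harbor Terminal: $1,588,000 · Pioneer Reservoir: $7,033,995 · Ashcroft Bridge: $725,050

Sum of lane-miles: 211.
Pro-rata shares before constraints: Harbor Terminal 2,520,601.23; Pioneer Reservoir 6,188,541.17; Ashcroft Bridge 637,902.60.
Cap binds for Harbor Terminal ($1,588,000); residual $7,759,045 reallocated over remaining lane-miles 154.1.
Redistributed shares: Pioneer Reservoir 7,033,994.72 → $7,033,995; Ashcroft Bridge 725,050.28 → $725,050.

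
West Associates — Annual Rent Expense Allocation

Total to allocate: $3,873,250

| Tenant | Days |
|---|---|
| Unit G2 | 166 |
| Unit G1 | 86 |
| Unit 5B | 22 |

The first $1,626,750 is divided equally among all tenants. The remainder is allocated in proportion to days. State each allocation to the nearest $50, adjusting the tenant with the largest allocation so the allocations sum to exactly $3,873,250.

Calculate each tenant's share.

Unit G2: $1,903,250; Unit G1: $1,247,350; Unit 5B: $722,650

$1,626,750 shared equally gives $542,250 per tenant.
Remainder $2,246,500 by days (total 274): Unit G2 1,361,018.25 → $1,361,000; Unit G1 705,105.84 → $705,100; Unit 5B 180,375.91 → $180,400.
Totals: Unit G2 $542,250 + $1,361,000 = $1,903,250; Unit G1 $542,250 + $705,100 = $1,247,350; Unit 5B $542,250 + $180,400 = $722,650.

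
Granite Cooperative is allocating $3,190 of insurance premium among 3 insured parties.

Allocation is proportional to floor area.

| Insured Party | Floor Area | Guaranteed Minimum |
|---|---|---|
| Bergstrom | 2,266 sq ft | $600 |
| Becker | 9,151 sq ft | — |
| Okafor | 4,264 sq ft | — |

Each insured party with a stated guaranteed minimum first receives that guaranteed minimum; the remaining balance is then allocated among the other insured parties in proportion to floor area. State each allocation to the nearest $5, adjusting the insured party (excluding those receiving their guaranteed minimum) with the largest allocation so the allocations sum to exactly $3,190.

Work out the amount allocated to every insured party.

Minimums first: Bergstrom $600. Residual $2,590.
Residual split over remaining floor area 13,415: Becker 1,766.76 → $1,765; Okafor 823.24 → $825.

Bergstrom: $600 · Becker: $1,765 · Okafor: $825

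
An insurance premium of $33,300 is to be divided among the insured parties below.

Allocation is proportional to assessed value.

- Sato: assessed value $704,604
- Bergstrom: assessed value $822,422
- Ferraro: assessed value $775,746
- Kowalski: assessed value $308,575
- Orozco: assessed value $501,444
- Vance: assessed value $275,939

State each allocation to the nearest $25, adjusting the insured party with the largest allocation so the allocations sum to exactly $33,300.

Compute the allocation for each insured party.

Combined assessed value = 3,388,730.
Unrounded shares: Sato 704,604/3,388,730 × $33,300 = 6,923.93; Bergstrom 822,422/3,388,730 × $33,300 = 8,081.69; Ferraro 775,746/3,388,730 × $33,300 = 7,623.02; Kowalski 308,575/3,388,730 × $33,300 = 3,032.27; Orozco 501,444/3,388,730 × $33,300 = 4,927.53; Vance 275,939/3,388,730 × $33,300 = 2,711.57.
Rounded to nearest $25: Sato $6,925; Bergstrom $8,075; Ferraro $7,625; Kowalski $3,025; Orozco $4,925; Vance $2,700. Sum = $33,275.
Difference $33,300 − $33,275 = +$25 applied to largest allocation (Bergstrom): Bergstrom becomes $8,100.

Sato: $6,925 · Bergstrom: $8,100 · Ferraro: $7,625 · Kowalski: $3,025 · Orozco: $4,925 · Vance: $2,700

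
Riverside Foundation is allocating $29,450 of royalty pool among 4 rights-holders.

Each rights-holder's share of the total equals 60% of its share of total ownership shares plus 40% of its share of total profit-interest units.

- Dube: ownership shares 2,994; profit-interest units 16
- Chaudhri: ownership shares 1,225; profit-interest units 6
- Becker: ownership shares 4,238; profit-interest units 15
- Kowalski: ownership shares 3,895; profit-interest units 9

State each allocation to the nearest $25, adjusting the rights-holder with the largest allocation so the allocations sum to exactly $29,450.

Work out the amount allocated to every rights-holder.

Dube: $8,375; Chaudhri: $3,300; Becker: $9,900; Kowalski: $7,875

Totals — ownership shares 12,352, profit-interest units 46.
Blended shares (60% ownership shares + 40% profit-interest units): Dube 0.2846; Chaudhri 0.1117; Becker 0.3363; Kowalski 0.2675.
Pro-rata amounts: Dube 8,380.42; Chaudhri 3,288.93; Becker 9,903.92; Kowalski 7,876.73.
Rounded to nearest $25: Dube $8,375; Chaudhri $3,300; Becker $9,900; Kowalski $7,875. Sum = $29,450.
Sum already equals the total — no adjustment.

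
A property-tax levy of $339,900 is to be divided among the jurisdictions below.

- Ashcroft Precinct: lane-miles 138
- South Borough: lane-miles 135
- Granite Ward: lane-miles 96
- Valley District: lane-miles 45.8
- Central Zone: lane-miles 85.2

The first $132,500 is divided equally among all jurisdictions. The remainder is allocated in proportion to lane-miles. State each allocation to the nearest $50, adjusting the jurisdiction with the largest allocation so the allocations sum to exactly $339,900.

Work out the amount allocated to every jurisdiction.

Ashcroft Precinct: $83,750; South Borough: $82,500; Granite Ward: $66,300; Valley District: $45,500; Central Zone: $61,850

First tranche $132,500 split equally: $26,500 each.
Remainder $207,400 by lane-miles (total 500): Ashcroft Precinct 57,242.40 → $57,250; South Borough 55,998.00 → $56,000; Granite Ward 39,820.80 → $39,800; Valley District 18,997.84 → $19,000; Central Zone 35,340.96 → $35,350.
Totals: Ashcroft Precinct $26,500 + $57,250 = $83,750; South Borough $26,500 + $56,000 = $82,500; Granite Ward $26,500 + $39,800 = $66,300; Valley District $26,500 + $19,000 = $45,500; Central Zone $26,500 + $35,350 = $61,850.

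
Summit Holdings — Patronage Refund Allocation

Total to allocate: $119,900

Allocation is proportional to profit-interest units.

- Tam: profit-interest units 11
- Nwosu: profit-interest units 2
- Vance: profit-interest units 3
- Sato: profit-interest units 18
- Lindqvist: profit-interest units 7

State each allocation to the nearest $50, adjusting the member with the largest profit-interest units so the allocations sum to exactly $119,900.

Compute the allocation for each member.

Tam: $32,150; Nwosu: $5,850; Vance: $8,750; Sato: $52,700; Lindqvist: $20,450

Total profit-interest units = 41.
Pro-rata amounts: Tam 11/41 × $119,900 = 32,168.29; Nwosu 2/41 × $119,900 = 5,848.78; Vance 3/41 × $119,900 = 8,773.17; Sato 18/41 × $119,900 = 52,639.02; Lindqvist 7/41 × $119,900 = 20,470.73.
At nearest $50: Tam $32,150; Nwosu $5,850; Vance $8,750; Sato $52,650; Lindqvist $20,450. Sum = $119,850.
Difference $119,900 − $119,850 = +$50 applied to largest profit-interest units (Sato): Sato becomes $52,700.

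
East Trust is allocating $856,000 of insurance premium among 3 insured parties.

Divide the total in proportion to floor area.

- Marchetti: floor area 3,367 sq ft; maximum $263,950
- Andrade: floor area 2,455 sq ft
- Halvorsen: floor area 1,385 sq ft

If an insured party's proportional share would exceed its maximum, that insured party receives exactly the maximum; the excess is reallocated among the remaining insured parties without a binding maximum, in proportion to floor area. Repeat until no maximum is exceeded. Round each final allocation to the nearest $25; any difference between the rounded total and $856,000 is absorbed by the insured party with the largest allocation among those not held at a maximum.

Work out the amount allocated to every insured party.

Total floor area = 7,207.
Proportional shares (ignoring caps): Marchetti 399,910.09; Andrade 291,588.73; Halvorsen 164,501.18.
Capped: Marchetti ($263,950); residual $592,050 reallocated over remaining floor area 3,840.
Shares after redistribution: Andrade 378,511.13 → $378,500; Halvorsen 213,538.87 → $213,550.

Marchetti: $263,950; Andrade: $378,500; Halvorsen: $213,550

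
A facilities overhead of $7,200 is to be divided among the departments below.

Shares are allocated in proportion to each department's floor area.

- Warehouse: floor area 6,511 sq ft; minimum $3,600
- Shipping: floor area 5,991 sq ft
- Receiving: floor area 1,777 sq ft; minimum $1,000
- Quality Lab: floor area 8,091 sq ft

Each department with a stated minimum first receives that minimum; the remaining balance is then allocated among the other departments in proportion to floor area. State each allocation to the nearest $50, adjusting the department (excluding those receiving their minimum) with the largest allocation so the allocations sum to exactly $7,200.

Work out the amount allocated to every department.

Warehouse: $3,600 · Shipping: $1,100 · Receiving: $1,000 · Quality Lab: $1,500

Minimums first: Warehouse $3,600; Receiving $1,000. Residual $2,600.
Residual split over remaining floor area 14,082: Shipping 1,106.14 → $1,100; Quality Lab 1,493.86 → $1,500.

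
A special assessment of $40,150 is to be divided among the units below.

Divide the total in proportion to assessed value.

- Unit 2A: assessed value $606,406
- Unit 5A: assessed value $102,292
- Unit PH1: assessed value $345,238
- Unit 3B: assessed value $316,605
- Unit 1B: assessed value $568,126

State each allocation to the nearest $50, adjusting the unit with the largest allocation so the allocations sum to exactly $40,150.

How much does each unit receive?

Assessed value total: 1,938,667.
Proportional shares: Unit 2A 606,406/1,938,667 × $40,150 = 12,558.73; Unit 5A 102,292/1,938,667 × $40,150 = 2,118.48; Unit PH1 345,238/1,938,667 × $40,150 = 7,149.92; Unit 3B 316,605/1,938,667 × $40,150 = 6,556.92; Unit 1B 568,126/1,938,667 × $40,150 = 11,765.95.
At nearest $50: Unit 2A $12,550; Unit 5A $2,100; Unit PH1 $7,150; Unit 3B $6,550; Unit 1B $11,750. Sum = $40,100.
Difference $40,150 − $40,100 = +$50 applied to largest allocation (Unit 2A): Unit 2A becomes $12,600.

Unit 2A: $12,600 | Unit 5A: $2,100 | Unit PH1: $7,150 | Unit 3B: $6,550 | Unit 1B: $11,750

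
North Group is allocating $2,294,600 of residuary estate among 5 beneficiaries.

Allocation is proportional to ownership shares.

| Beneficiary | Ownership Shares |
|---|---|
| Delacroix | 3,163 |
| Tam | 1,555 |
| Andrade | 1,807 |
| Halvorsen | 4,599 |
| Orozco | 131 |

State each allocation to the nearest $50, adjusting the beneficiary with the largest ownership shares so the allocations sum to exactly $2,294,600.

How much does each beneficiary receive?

Delacroix: $644,850 | Tam: $317,000 | Andrade: $368,400 | Halvorsen: $937,650 | Orozco: $26,700

Ownership shares total: 11,255.
Raw shares: Delacroix 3,163/11,255 × $2,294,600 = 644,852.94; Tam 1,555/11,255 × $2,294,600 = 317,023.81; Andrade 1,807/11,255 × $2,294,600 = 368,400.02; Halvorsen 4,599/11,255 × $2,294,600 = 937,615.76; Orozco 131/11,255 × $2,294,600 = 26,707.47.
At nearest $50: Delacroix $644,850; Tam $317,000; Andrade $368,400; Halvorsen $937,600; Orozco $26,700. Sum = $2,294,550.
Difference $2,294,600 − $2,294,550 = +$50 applied to largest ownership shares (Halvorsen): Halvorsen becomes $937,650.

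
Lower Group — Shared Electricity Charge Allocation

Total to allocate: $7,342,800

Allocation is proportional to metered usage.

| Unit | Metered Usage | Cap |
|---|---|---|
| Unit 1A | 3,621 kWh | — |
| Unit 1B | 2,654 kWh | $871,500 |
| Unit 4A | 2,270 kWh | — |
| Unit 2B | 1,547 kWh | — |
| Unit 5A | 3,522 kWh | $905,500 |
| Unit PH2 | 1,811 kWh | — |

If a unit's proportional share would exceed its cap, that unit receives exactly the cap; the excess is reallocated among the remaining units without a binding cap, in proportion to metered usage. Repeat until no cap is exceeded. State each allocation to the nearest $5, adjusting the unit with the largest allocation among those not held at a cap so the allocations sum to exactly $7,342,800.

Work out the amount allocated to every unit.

Combined metered usage = 15,425.
Unconstrained shares: Unit 1A 1,723,713.37; Unit 1B 1,263,390.03; Unit 4A 1,080,593.58; Unit 2B 736,422.15; Unit 5A 1,676,586.17; Unit PH2 862,094.70.
Held at cap: Unit 1B ($871,500), Unit 5A ($905,500); balance $5,565,800 reallocated over remaining metered usage 9,249.
Remaining shares: Unit 1A 2,179,020.63 → $2,179,020; Unit 4A 1,366,025.08 → $1,366,025; Unit 2B 930,943.09 → $930,945; Unit PH2 1,089,811.20 → $1,089,810.

Unit 1A: $2,179,020 · Unit 1B: $871,500 · Unit 4A: $1,366,025 · Unit 2B: $930,945 · Unit 5A: $905,500 · Unit PH2: $1,089,810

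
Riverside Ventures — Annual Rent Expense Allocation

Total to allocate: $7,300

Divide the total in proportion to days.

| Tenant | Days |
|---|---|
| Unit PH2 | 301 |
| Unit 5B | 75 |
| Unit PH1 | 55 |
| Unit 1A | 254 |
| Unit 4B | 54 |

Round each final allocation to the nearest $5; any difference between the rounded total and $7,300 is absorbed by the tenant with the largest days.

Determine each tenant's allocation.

Unit PH2: $2,970 · Unit 5B: $740 · Unit PH1: $545 · Unit 1A: $2,510 · Unit 4B: $535

Combined days = 739.
Pro-rata amounts: Unit PH2 301/739 × $7,300 = 2,973.34; Unit 5B 75/739 × $7,300 = 740.87; Unit PH1 55/739 × $7,300 = 543.30; Unit 1A 254/739 × $7,300 = 2,509.07; Unit 4B 54/739 × $7,300 = 533.42.
After rounding ($5): Unit PH2 $2,975; Unit 5B $740; Unit PH1 $545; Unit 1A $2,510; Unit 4B $535. Sum = $7,305.
Difference $7,300 − $7,305 = −$5 applied to largest days (Unit PH2): Unit PH2 becomes $2,970.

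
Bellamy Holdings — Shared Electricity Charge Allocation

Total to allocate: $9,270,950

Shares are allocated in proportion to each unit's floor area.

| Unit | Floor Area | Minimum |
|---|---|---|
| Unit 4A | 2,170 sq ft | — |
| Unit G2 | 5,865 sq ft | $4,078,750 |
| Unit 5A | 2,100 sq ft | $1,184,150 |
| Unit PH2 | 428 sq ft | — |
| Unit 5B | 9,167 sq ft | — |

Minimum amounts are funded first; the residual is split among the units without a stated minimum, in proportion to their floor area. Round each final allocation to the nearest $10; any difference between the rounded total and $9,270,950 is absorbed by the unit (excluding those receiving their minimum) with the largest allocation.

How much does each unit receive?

Minimums first: Unit G2 $4,078,750; Unit 5A $1,184,150. Balance $4,008,050.
Balance split over remaining floor area 11,765: Unit 4A 739,266.34 → $739,270; Unit PH2 145,809.21 → $145,810; Unit 5B 3,122,974.45 → $3,122,970.

Unit 4A: $739,270 | Unit G2: $4,078,750 | Unit 5A: $1,184,150 | Unit PH2: $145,810 | Unit 5B: $3,122,970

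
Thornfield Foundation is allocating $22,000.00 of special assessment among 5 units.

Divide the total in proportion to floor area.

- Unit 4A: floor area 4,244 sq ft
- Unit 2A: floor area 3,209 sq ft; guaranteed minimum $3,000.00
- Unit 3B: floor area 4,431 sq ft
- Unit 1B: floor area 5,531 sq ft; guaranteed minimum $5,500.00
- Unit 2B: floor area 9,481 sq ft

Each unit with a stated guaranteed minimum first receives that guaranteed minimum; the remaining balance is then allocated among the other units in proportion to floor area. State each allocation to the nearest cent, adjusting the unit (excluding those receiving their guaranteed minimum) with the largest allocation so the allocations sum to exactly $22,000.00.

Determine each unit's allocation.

Guaranteed amounts: Unit 2A $3,000.00; Unit 1B $5,500.00. Remaining pool $13,500.00.
Remaining pool split over remaining floor area 18,156: Unit 4A 3,155.6510 → $3,155.65; Unit 3B 3,294.6960 → $3,294.70; Unit 2B 7,049.6530 → $7,049.65.

Unit 4A: $3,155.65 · Unit 2A: $3,000.00 · Unit 3B: $3,294.70 · Unit 1B: $5,500.00 · Unit 2B: $7,049.65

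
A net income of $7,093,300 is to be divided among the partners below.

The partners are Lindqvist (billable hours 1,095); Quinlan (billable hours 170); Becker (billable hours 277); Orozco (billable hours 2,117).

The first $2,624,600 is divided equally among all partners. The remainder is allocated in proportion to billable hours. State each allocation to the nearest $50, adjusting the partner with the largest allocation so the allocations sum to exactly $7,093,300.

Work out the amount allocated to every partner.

$2,624,600 shared equally gives $656,150 per partner.
Remainder $4,468,700 by billable hours (total 3,659): Lindqvist 1,337,312.52 → $1,337,300; Quinlan 207,619.29 → $207,600; Becker 338,297.32 → $338,300; Orozco 2,585,470.87 → $2,585,450.
Rounding difference +$50 on remainder applied to Orozco.
Totals: Lindqvist $656,150 + $1,337,300 = $1,993,450; Quinlan $656,150 + $207,600 = $863,750; Becker $656,150 + $338,300 = $994,450; Orozco $656,150 + $2,585,500 = $3,241,650.

Lindqvist: $1,993,450 · Quinlan: $863,750 · Becker: $994,450 · Orozco: $3,241,650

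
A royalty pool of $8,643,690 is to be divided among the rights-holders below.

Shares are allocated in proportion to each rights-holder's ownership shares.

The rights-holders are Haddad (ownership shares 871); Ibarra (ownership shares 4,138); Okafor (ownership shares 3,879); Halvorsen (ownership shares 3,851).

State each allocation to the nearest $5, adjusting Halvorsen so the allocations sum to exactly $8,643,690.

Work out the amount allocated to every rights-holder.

Total ownership shares = 12,739.
Unrounded shares: Haddad 871/12,739 × $8,643,690 = 590,992.54; Ibarra 4,138/12,739 × $8,643,690 = 2,807,723.46; Okafor 3,879/12,739 × $8,643,690 = 2,631,986.30; Halvorsen 3,851/12,739 × $8,643,690 = 2,612,987.69.
After rounding ($5): Haddad $590,995; Ibarra $2,807,725; Okafor $2,631,985; Halvorsen $2,612,990. Sum = $8,643,695.
Difference $8,643,690 − $8,643,695 = −$5 applied to Halvorsen: Halvorsen becomes $2,612,985.

Haddad: $590,995 · Ibarra: $2,807,725 · Okafor: $2,631,985 · Halvorsen: $2,612,985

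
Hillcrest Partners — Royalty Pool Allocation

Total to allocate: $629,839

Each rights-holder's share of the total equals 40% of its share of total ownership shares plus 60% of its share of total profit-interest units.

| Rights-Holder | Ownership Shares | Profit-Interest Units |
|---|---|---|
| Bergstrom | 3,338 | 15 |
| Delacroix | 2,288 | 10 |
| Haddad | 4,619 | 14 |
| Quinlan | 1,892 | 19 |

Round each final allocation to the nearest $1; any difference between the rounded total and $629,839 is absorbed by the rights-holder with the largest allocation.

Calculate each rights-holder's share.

Ownership shares total 12,137; profit-interest units total 58.
Composite weights (40% ownership shares + 60% profit-interest units): Bergstrom 0.2652; Delacroix 0.1789; Haddad 0.2971; Quinlan 0.2589.
Unrounded shares: Bergstrom 167,022.67; Delacroix 112,649.26; Haddad 187,097.65; Quinlan 163,069.42.
At nearest $1: Bergstrom $167,023; Delacroix $112,649; Haddad $187,098; Quinlan $163,069. Sum = $629,839.
Rounded total matches; no reconciliation needed.

Bergstrom: $167,023 | Delacroix: $112,649 | Haddad: $187,098 | Quinlan: $163,069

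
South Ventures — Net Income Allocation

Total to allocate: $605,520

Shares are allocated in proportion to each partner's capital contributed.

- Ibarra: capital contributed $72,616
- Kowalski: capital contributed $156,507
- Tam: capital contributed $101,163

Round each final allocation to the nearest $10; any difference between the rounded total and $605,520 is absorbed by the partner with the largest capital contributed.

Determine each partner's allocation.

Total capital contributed = 72,616 + 156,507 + 101,163 = 330,286.
Proportional shares: Ibarra 133,128.38; Kowalski 286,927.45; Tam 185,464.17.
After rounding ($10): Ibarra $133,130; Kowalski $286,930; Tam $185,460. Sum = $605,520.
Rounded total matches; no reconciliation needed.

Ibarra: $133,130 · Kowalski: $286,930 · Tam: $185,460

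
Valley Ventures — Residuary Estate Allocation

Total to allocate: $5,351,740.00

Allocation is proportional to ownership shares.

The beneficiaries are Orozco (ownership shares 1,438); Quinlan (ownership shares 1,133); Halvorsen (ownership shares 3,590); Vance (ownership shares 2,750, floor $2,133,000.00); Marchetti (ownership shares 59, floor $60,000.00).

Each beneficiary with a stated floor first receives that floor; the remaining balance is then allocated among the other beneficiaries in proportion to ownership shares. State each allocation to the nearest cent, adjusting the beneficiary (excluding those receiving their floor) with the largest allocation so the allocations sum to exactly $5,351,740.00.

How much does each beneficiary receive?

Orozco: $737,261.50 | Quinlan: $580,888.24 | Halvorsen: $1,840,590.26 | Vance: $2,133,000.00 | Marchetti: $60,000.00

Fund the minimums — Vance $2,133,000.00; Marchetti $60,000.00. Remaining pool $3,158,740.00.
Remaining pool split over remaining ownership shares 6,161: Orozco 737,261.5030 → $737,261.50; Quinlan 580,888.2357 → $580,888.24; Halvorsen 1,840,590.2613 → $1,840,590.26.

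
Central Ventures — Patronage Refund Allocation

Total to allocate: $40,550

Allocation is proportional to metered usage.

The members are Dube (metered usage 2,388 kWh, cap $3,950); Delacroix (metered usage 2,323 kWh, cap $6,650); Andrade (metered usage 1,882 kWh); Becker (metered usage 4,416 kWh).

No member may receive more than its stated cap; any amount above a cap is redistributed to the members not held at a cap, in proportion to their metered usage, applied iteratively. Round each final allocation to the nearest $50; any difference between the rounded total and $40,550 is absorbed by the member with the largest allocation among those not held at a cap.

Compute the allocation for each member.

Dube: $3,950 | Delacroix: $6,650 | Andrade: $8,950 | Becker: $21,000

Total metered usage = 11,009.
Unconstrained shares: Dube 8,795.84; Delacroix 8,556.42; Andrade 6,932.06; Becker 16,265.67.
Held at cap: Dube ($3,950), Delacroix ($6,650); remaining pool $29,950 reallocated over remaining metered usage 6,298.
Remaining shares: Andrade 8,949.81 → $8,950; Becker 21,000.19 → $21,000.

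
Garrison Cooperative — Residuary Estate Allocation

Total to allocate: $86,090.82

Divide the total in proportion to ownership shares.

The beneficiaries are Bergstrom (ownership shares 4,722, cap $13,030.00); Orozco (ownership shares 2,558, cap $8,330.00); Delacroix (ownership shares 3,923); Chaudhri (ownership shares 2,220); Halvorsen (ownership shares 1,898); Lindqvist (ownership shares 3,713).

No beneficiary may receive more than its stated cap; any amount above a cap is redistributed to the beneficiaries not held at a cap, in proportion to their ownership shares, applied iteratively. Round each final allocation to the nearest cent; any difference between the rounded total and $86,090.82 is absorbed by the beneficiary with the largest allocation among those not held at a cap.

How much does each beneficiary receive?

Sum of ownership shares: 19,034.
Unconstrained shares: Bergstrom 21,357.6154; Orozco 11,569.8391; Delacroix 17,743.7368; Chaudhri 10,041.0644; Halvorsen 8,584.6578; Lindqvist 16,793.9064.
Capped: Bergstrom ($13,030.00), Orozco ($8,330.00); residual $64,730.82 reallocated over remaining ownership shares 11,754.
Shares after redistribution: Delacroix 21,604.4757 → $21,604.48; Chaudhri 12,225.8312 → $12,225.83; Halvorsen 10,452.534997 → $10,452.53; Lindqvist 20,447.9781 → $20,447.98.

Bergstrom: $13,030.00 | Orozco: $8,330.00 | Delacroix: $21,604.48 | Chaudhri: $12,225.83 | Halvorsen: $10,452.53 | Lindqvist: $20,447.98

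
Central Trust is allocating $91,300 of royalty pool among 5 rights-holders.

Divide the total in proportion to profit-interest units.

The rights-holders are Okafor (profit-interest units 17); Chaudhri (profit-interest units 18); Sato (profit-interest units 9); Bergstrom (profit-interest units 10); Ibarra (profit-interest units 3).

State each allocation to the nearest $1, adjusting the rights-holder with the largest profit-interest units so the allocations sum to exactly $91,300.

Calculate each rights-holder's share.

Okafor: $27,230 · Chaudhri: $28,831 · Sato: $14,416 · Bergstrom: $16,018 · Ibarra: $4,805

Combined profit-interest units = 57.
Unrounded shares: Okafor 17/57 × $91,300 = 27,229.82; Chaudhri 18/57 × $91,300 = 28,831.58; Sato 9/57 × $91,300 = 14,415.79; Bergstrom 10/57 × $91,300 = 16,017.54; Ibarra 3/57 × $91,300 = 4,805.26.
Rounded to nearest $1: Okafor $27,230; Chaudhri $28,832; Sato $14,416; Bergstrom $16,018; Ibarra $4,805. Sum = $91,301.
Difference $91,300 − $91,301 = −$1 applied to largest profit-interest units (Chaudhri): Chaudhri becomes $28,831.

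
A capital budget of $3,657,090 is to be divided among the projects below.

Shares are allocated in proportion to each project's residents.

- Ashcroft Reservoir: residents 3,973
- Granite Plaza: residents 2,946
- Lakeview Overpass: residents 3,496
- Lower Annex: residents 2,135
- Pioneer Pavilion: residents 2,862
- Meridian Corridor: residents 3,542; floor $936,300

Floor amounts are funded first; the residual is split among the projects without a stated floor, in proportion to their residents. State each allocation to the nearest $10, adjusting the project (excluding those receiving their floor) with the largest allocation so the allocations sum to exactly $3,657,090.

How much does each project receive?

Fund the minimums — Meridian Corridor $936,300. Residual $2,720,790.
Residual split over remaining residents 15,412: Ashcroft Reservoir 701,381.95 → $701,380; Granite Plaza 520,078.34 → $520,080; Lakeview Overpass 617,173.75 → $617,170; Lower Annex 376,906.74 → $376,910; Pioneer Pavilion 505,249.22 → $505,250.

Ashcroft Reservoir: $701,380 · Granite Plaza: $520,080 · Lakeview Overpass: $617,170 · Lower Annex: $376,910 · Pioneer Pavilion: $505,250 · Meridian Corridor: $936,300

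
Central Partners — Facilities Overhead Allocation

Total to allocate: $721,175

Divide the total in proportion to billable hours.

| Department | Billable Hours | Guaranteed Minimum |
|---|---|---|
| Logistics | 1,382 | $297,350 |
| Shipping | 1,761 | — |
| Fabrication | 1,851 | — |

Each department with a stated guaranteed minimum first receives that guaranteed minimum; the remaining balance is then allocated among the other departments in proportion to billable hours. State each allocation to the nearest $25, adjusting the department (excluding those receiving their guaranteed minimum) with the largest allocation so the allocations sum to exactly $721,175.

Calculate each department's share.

Logistics: $297,350 · Shipping: $206,625 · Fabrication: $217,200

Guaranteed amounts: Logistics $297,350. Remaining pool $423,825.
Remaining pool split over remaining billable hours 3,612: Shipping 206,632.29 → $206,625; Fabrication 217,192.71 → $217,200.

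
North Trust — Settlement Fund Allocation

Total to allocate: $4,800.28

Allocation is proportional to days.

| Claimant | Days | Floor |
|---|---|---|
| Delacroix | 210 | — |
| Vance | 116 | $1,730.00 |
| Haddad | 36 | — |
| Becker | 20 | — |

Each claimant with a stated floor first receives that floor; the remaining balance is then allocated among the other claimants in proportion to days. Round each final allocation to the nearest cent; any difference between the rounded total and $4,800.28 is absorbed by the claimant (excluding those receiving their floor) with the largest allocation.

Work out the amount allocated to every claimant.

Minimums first: Vance $1,730.00. Remaining pool $3,070.28.
Remaining pool split over remaining days 266: Delacroix 2,423.9053 → $2,423.91; Haddad 415.5266 → $415.53; Becker 230.8481 → $230.85.
Rounding difference −$0.01 applied to Delacroix → $2,423.90.

Delacroix: $2,423.90 | Vance: $1,730.00 | Haddad: $415.53 | Becker: $230.85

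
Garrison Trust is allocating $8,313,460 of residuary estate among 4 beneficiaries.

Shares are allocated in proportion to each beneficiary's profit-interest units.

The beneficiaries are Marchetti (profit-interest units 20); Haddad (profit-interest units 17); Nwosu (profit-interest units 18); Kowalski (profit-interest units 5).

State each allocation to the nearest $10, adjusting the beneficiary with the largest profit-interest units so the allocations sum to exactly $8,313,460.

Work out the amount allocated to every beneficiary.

Marchetti: $2,771,150 | Haddad: $2,355,480 | Nwosu: $2,494,040 | Kowalski: $692,790

Total profit-interest units = 20 + 17 + 18 + 5 = 60.
Proportional shares: Marchetti 2,771,153.33; Haddad 2,355,480.33; Nwosu 2,494,038.00; Kowalski 692,788.33.
After rounding ($10): Marchetti $2,771,150; Haddad $2,355,480; Nwosu $2,494,040; Kowalski $692,790. Sum = $8,313,460.
No rounding difference to absorb.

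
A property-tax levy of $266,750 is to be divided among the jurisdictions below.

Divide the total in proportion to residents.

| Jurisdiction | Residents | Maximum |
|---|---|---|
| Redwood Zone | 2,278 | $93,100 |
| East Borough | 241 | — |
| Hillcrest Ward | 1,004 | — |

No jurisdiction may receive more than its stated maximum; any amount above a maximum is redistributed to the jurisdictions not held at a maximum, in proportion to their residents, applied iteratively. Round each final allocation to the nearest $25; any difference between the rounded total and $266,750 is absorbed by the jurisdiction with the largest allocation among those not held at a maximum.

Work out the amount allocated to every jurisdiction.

Sum of residents: 3,523.
Pro-rata shares before constraints: Redwood Zone 172,482.69; East Borough 18,247.73; Hillcrest Ward 76,019.59.
Cap binds for Redwood Zone ($93,100); remaining pool $173,650 reallocated over remaining residents 1,245.
Remaining shares: East Borough 33,614.18 → $33,625; Hillcrest Ward 140,035.82 → $140,025.

Redwood Zone: $93,100 · East Borough: $33,625 · Hillcrest Ward: $140,025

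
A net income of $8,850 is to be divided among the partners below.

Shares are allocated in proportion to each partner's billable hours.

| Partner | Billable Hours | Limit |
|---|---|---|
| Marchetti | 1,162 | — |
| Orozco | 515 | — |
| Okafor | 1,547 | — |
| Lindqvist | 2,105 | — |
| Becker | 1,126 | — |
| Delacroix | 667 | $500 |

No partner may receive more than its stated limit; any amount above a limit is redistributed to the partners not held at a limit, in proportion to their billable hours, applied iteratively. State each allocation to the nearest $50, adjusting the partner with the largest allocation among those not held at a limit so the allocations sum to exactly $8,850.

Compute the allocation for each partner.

Total billable hours = 7,122.
Unconstrained shares: Marchetti 1,443.93; Orozco 639.95; Okafor 1,922.35; Lindqvist 2,615.73; Becker 1,399.20; Delacroix 828.83.
Held at cap: Delacroix ($500); remaining pool $8,350 reallocated over remaining billable hours 6,455.
Redistributed shares: Marchetti 1,503.13 → $1,500; Orozco 666.19 → $650; Okafor 2,001.15 → $2,000; Lindqvist 2,722.97 → $2,700; Becker 1,456.56 → $1,450.
Rounding difference +$50 applied to Lindqvist → $2,750.

Marchetti: $1,500; Orozco: $650; Okafor: $2,000; Lindqvist: $2,750; Becker: $1,450; Delacroix: $500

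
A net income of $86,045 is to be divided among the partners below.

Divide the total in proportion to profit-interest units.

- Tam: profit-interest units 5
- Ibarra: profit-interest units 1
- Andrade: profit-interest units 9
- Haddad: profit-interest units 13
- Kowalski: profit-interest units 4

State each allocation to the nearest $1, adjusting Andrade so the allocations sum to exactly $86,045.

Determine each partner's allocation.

Sum of profit-interest units: 32.
Pro-rata amounts: Tam 5/32 × $86,045 = 13,444.53; Ibarra 1/32 × $86,045 = 2,688.91; Andrade 9/32 × $86,045 = 24,200.16; Haddad 13/32 × $86,045 = 34,955.78; Kowalski 4/32 × $86,045 = 10,755.62.
Rounded to nearest $1: Tam $13,445; Ibarra $2,689; Andrade $24,200; Haddad $34,956; Kowalski $10,756. Sum = $86,046.
Difference $86,045 − $86,046 = −$1 applied to Andrade: Andrade becomes $24,199.

Tam: $13,445 · Ibarra: $2,689 · Andrade: $24,199 · Haddad: $34,956 · Kowalski: $10,756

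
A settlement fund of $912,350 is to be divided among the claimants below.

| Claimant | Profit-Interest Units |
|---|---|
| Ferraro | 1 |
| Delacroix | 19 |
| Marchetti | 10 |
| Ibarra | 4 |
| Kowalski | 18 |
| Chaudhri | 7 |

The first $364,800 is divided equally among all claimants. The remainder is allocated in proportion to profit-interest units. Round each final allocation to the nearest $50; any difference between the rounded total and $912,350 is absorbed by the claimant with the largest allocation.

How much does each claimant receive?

$364,800 shared equally gives $60,800 per claimant.
Remainder $547,550 by profit-interest units (total 59): Ferraro 9,280.51 → $9,300; Delacroix 176,329.66 → $176,350; Marchetti 92,805.08 → $92,800; Ibarra 37,122.03 → $37,100; Kowalski 167,049.15 → $167,050; Chaudhri 64,963.56 → $64,950.
Totals: Ferraro $60,800 + $9,300 = $70,100; Delacroix $60,800 + $176,350 = $237,150; Marchetti $60,800 + $92,800 = $153,600; Ibarra $60,800 + $37,100 = $97,900; Kowalski $60,800 + $167,050 = $227,850; Chaudhri $60,800 + $64,950 = $125,750.

Ferraro: $70,100 | Delacroix: $237,150 | Marchetti: $153,600 | Ibarra: $97,900 | Kowalski: $227,850 | Chaudhri: $125,750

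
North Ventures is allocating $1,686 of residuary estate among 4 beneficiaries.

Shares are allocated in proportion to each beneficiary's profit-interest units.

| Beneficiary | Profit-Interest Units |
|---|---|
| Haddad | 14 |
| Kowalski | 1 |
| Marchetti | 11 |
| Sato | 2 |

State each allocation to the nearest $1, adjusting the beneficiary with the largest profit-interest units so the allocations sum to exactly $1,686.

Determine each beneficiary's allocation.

Haddad: $844 · Kowalski: $60 · Marchetti: $662 · Sato: $120

Combined profit-interest units = 28.
Raw shares: Haddad 14/28 × $1,686 = 843.00; Kowalski 1/28 × $1,686 = 60.21; Marchetti 11/28 × $1,686 = 662.36; Sato 2/28 × $1,686 = 120.43.
After rounding ($1): Haddad $843; Kowalski $60; Marchetti $662; Sato $120. Sum = $1,685.
Difference $1,686 − $1,685 = +$1 applied to largest profit-interest units (Haddad): Haddad becomes $844.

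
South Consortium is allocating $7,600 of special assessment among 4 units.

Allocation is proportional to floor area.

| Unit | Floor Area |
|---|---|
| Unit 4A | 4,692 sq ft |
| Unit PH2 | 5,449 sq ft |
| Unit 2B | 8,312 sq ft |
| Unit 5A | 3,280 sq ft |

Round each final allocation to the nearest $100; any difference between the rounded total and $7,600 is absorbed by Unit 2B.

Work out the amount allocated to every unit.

Floor area total: 21,733.
Raw shares: Unit 4A 4,692/21,733 × $7,600 = 1,640.79; Unit PH2 5,449/21,733 × $7,600 = 1,905.51; Unit 2B 8,312/21,733 × $7,600 = 2,906.69; Unit 5A 3,280/21,733 × $7,600 = 1,147.01.
At nearest $100: Unit 4A $1,600; Unit PH2 $1,900; Unit 2B $2,900; Unit 5A $1,100. Sum = $7,500.
Difference $7,600 − $7,500 = +$100 applied to Unit 2B: Unit 2B becomes $3,000.

Unit 4A: $1,600; Unit PH2: $1,900; Unit 2B: $3,000; Unit 5A: $1,100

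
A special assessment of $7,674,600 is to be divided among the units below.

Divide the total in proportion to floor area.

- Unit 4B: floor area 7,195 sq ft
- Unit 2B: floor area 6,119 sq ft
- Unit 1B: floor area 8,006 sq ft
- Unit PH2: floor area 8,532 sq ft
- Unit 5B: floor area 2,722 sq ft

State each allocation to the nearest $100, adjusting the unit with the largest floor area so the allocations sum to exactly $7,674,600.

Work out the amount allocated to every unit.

Combined floor area = 7,195 + 6,119 + 8,006 + 8,532 + 2,722 = 32,574.
Unrounded shares: Unit 4B 1,695,178.58; Unit 2B 1,441,667.51; Unit 1B 1,886,254.30; Unit PH2 2,010,182.58; Unit 5B 641,317.04.
At nearest $100: Unit 4B $1,695,200; Unit 2B $1,441,700; Unit 1B $1,886,300; Unit PH2 $2,010,200; Unit 5B $641,300. Sum = $7,674,700.
Difference $7,674,600 − $7,674,700 = −$100 applied to largest floor area (Unit PH2): Unit PH2 becomes $2,010,100.

Unit 4B: $1,695,200 | Unit 2B: $1,441,700 | Unit 1B: $1,886,300 | Unit PH2: $2,010,100 | Unit 5B: $641,300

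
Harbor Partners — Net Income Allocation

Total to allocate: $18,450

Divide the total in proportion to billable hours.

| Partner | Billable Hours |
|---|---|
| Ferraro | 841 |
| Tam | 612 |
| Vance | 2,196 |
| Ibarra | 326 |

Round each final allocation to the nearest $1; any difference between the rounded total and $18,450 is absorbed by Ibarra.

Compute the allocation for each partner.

Sum of billable hours: 3,975.
Raw shares: Ferraro 841/3,975 × $18,450 = 3,903.51; Tam 612/3,975 × $18,450 = 2,840.60; Vance 2,196/3,975 × $18,450 = 10,192.75; Ibarra 326/3,975 × $18,450 = 1,513.13.
Rounded to nearest $1: Ferraro $3,904; Tam $2,841; Vance $10,193; Ibarra $1,513. Sum = $18,451.
Difference $18,450 − $18,451 = −$1 applied to Ibarra: Ibarra becomes $1,512.

Ferraro: $3,904; Tam: $2,841; Vance: $10,193; Ibarra: $1,512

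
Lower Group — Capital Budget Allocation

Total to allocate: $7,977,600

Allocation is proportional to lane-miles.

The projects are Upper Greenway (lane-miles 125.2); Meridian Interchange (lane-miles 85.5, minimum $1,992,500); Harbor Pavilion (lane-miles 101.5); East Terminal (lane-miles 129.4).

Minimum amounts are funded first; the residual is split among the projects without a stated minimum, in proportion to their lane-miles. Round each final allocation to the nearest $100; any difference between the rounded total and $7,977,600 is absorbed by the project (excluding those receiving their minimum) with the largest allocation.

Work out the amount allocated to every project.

Upper Greenway: $2,104,300; Meridian Interchange: $1,992,500; Harbor Pavilion: $1,705,900; East Terminal: $2,174,900

Guaranteed amounts: Meridian Interchange $1,992,500. Residual $5,985,100.
Residual split over remaining lane-miles 356.1: Upper Greenway 2,104,281.16 → $2,104,300; Harbor Pavilion 1,705,946.78 → $1,705,900; East Terminal 2,174,872.06 → $2,174,900.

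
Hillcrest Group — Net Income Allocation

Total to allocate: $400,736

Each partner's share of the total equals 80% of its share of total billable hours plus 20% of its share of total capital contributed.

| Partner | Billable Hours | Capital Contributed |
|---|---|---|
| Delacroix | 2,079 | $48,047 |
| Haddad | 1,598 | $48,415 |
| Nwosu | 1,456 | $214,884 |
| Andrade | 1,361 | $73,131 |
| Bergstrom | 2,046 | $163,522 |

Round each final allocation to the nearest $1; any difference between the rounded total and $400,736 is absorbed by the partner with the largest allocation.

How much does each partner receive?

Billable hours total 8,540; capital contributed total 547,999.
Combined weights (80% billable hours + 20% capital contributed): Delacroix 0.2123; Haddad 0.1674; Nwosu 0.2148; Andrade 0.1542; Bergstrom 0.2513.
Unrounded shares: Delacroix 85,072.06; Haddad 67,069.30; Nwosu 86,085.47; Andrade 61,787.22; Bergstrom 100,721.96.
Rounded to nearest $1: Delacroix $85,072; Haddad $67,069; Nwosu $86,085; Andrade $61,787; Bergstrom $100,722. Sum = $400,735.
Difference $400,736 − $400,735 = +$1 applied to largest allocation (Bergstrom): Bergstrom becomes $100,723.

Delacroix: $85,072; Haddad: $67,069; Nwosu: $86,085; Andrade: $61,787; Bergstrom: $100,723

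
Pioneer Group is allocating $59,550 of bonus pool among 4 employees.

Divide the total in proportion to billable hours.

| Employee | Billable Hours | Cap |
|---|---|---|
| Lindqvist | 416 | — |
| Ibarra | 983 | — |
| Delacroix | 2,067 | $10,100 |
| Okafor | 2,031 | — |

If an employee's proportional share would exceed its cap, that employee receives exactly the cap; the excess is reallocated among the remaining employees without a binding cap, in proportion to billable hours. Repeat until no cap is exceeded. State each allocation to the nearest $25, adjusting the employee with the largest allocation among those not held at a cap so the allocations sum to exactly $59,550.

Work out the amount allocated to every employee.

Combined billable hours = 5,497.
Unconstrained shares: Lindqvist 4,506.60; Ibarra 10,649.02; Delacroix 22,392.19; Okafor 22,002.19.
Capped: Delacroix ($10,100); residual $49,450 reallocated over remaining billable hours 3,430.
Remaining shares: Lindqvist 5,997.43 → $6,000; Ibarra 14,171.82 → $14,175; Okafor 29,280.74 → $29,275.

Lindqvist: $6,000 · Ibarra: $14,175 · Delacroix: $10,100 · Okafor: $29,275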